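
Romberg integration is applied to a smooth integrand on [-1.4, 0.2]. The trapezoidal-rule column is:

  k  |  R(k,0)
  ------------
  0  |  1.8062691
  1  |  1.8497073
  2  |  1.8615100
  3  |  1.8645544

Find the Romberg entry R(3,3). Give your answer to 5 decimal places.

R(1,1) = 1.8497073 + (1.8497073 − 1.8062691)/3 = 1.8641867
R(2,1) = (4·1.8615100 − 1.8497073) / 3 = 1.8654442
R(3,1) = (4·1.8645544 − 1.8615100) / 3 = 1.8655692
R(2,2) = 1.8654442 + (1.8654442 − 1.8641867)/15 = 1.8655280
R(3,2) = 1.8655692 + (1.8655692 − 1.8654442)/15 = 1.8655775
R(3,3) = 1.8655775 + (1.8655775 − 1.8655280)/63 = 1.8655783

1.86558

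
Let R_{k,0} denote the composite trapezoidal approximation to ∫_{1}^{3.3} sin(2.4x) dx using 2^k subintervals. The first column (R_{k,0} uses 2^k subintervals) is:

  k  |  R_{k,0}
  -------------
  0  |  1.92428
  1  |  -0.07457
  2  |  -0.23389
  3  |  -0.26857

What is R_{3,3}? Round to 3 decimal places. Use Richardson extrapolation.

-0.280

Richardson extrapolation on the trapezoidal column (denominator 4−1=3):
R_{1,1} = (4·(-0.07457) − 1.92428) / 3 = -0.74085
R_{2,1} = (4·(-0.23389) − (-0.07457)) / 3 = -0.28700
R_{3,1} = (4·(-0.26857) − (-0.23389)) / 3 = -0.28013
R_{2,2} = -0.28700 + (-0.28700 − (-0.74085))/15 = -0.25674
R_{3,2} = -0.28013 + (-0.28013 − (-0.28700))/15 = -0.27967
R_{3,3} = (64·(-0.27967) − (-0.25674)) / 63 = -0.28003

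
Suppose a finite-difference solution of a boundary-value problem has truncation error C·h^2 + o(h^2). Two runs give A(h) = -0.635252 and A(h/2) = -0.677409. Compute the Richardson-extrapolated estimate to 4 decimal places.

-0.6915

Extrapolated value = (4·A(h/2) − A(h)) / (4 − 1)
= (4·(-0.677409) − (-0.635252)) / 3
= -2.074384 / 3 = -0.691461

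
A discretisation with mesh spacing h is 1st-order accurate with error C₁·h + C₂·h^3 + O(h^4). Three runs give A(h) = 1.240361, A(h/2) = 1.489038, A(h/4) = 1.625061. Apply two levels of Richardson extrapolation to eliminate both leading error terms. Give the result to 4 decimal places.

1.7644

First eliminate the h term (factor 2^1 = 2):
  B₁ = (2·1.489038 − 1.240361)/1 = 1.737715
  B₂ = (2·1.625061 − 1.489038)/1 = 1.761084
Then eliminate the h^3 term (factor 2^3 = 8):
  (8·1.761084 − 1.737715)/7 = 1.764422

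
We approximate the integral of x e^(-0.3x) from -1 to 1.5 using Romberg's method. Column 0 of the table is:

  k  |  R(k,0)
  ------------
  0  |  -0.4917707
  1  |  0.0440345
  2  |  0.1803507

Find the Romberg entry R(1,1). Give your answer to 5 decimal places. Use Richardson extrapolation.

R(1,1) = (4·0.0440345 − (-0.4917707)) / 3 = 0.2226362

0.22264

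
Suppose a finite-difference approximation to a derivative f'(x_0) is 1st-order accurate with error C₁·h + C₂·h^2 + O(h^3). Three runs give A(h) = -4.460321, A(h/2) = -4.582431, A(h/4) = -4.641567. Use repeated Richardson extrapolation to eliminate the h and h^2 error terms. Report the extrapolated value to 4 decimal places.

-4.6994

First eliminate the h term (factor 2^1 = 2):
  B₁ = (2·(-4.582431) − (-4.460321))/1 = -4.704541
  B₂ = (2·(-4.641567) − (-4.582431))/1 = -4.700703
Then eliminate the h^2 term (factor 2^2 = 4):
  (4·(-4.700703) − (-4.704541))/3 = -4.699424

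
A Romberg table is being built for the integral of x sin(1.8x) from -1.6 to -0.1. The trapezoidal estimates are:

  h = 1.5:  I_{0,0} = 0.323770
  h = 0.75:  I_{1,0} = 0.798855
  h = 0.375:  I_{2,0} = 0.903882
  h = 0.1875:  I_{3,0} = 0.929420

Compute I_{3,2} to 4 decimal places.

0.9379

Richardson extrapolation on the trapezoidal column (denominator 4−1=3):
I_{2,1} = 0.903882 + (0.903882 − 0.798855)/3 = 0.938891
I_{3,1} = 0.929420 + (0.929420 − 0.903882)/3 = 0.937933
I_{3,2} = 0.937933 + (0.937933 − 0.938891)/15 = 0.937869
(Column j=1 coincides with Simpson's rule on the same nodes.)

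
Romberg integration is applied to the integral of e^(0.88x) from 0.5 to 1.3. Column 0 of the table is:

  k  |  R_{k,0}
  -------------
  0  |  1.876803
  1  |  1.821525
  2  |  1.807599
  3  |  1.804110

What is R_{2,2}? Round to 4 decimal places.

1.8029

Richardson extrapolation on the trapezoidal column (denominator 4−1=3):
R_{1,1} = (4·1.821525 − 1.876803) / 3 = 1.803099
R_{2,1} = (4·1.807599 − 1.821525) / 3 = 1.802957
R_{2,2} = 1.802957 + (1.802957 − 1.803099)/15 = 1.802948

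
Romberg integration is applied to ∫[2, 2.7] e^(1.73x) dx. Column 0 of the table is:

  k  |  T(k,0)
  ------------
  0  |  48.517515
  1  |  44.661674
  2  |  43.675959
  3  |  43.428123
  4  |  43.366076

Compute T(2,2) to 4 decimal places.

43.3455

T(1,1) = (4·44.661674 − 48.517515) / 3 = 43.376394
T(2,1) = (4·43.675959 − 44.661674) / 3 = 43.347387
T(2,2) = (16·43.347387 − 43.376394) / 15 = 43.345453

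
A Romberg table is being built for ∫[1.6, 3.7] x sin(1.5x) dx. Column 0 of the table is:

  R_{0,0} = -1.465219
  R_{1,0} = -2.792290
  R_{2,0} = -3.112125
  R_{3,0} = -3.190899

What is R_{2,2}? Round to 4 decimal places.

Richardson extrapolation on the trapezoidal column (denominator 4−1=3):
R_{1,1} = (4·(-2.792290) − (-1.465219)) / 3 = -3.234647
R_{2,1} = (4·(-3.112125) − (-2.792290)) / 3 = -3.218737
R_{2,2} = (16·(-3.218737) − (-3.234647)) / 15 = -3.217676

-3.2177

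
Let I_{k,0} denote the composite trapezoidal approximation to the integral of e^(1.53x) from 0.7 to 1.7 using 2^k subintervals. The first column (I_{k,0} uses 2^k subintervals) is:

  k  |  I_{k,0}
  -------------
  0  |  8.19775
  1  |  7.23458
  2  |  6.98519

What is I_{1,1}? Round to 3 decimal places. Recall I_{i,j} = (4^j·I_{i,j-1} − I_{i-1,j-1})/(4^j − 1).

6.914

I_{1,1} = 7.23458 + (7.23458 − 8.19775)/3 = 6.91352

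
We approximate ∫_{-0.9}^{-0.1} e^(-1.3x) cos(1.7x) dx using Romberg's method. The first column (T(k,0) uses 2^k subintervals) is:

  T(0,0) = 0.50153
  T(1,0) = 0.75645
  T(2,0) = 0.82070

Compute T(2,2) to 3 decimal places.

0.842

Richardson extrapolation on the trapezoidal column (denominator 4−1=3):
T(1,1) = (4·0.75645 − 0.50153) / 3 = 0.84142
T(2,1) = (4·0.82070 − 0.75645) / 3 = 0.84212
T(2,2) = (16·0.84212 − 0.84142) / 15 = 0.84217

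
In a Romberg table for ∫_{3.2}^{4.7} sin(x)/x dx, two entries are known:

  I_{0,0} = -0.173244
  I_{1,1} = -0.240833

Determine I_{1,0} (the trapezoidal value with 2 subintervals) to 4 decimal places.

-0.2239

From I_{1,1} = (4·I_{1,0} − I_{0,0})/3, solve for I_{1,0}:
4·I_{1,0} = 3·(-0.240833) + (-0.173244) = -0.895743
I_{1,0} = -0.223936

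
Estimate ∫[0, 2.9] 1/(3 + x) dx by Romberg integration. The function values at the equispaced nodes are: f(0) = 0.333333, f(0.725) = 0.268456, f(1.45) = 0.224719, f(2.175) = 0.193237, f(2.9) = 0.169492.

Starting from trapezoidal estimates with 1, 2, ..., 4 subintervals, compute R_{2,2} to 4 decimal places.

0.6764

R_{0,0} (trapezoid, 1 panel, h=2.9000): 0.729096
R_{1,0} (trapezoid, 2 panels, h=1.4500): 0.690391
R_{2,0} (trapezoid, 4 panels, h=0.7250): 0.679923
R_{1,1} = 0.690391 + (0.690391 − 0.729096)/3 = 0.677489
R_{2,1} = 0.679923 + (0.679923 − 0.690391)/3 = 0.676434
R_{2,2} = 0.676434 + (0.676434 − 0.677489)/15 = 0.676364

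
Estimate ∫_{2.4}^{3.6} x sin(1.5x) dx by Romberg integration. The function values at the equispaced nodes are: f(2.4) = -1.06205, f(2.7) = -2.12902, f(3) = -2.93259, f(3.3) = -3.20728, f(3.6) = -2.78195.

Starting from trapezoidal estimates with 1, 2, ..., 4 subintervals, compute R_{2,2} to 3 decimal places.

R_{0,0} (trapezoid, 1 panel, h=1.2000): -2.30640
R_{1,0} (trapezoid, 2 panels, h=0.6000): -2.91275
R_{2,0} (trapezoid, 4 panels, h=0.3000): -3.05727
R_{1,1} = -2.91275 + (-2.91275 − (-2.30640))/3 = -3.11487
R_{2,1} = -3.05727 + (-3.05727 − (-2.91275))/3 = -3.10544
R_{2,2} = -3.10544 + (-3.10544 − (-3.11487))/15 = -3.10481

-3.105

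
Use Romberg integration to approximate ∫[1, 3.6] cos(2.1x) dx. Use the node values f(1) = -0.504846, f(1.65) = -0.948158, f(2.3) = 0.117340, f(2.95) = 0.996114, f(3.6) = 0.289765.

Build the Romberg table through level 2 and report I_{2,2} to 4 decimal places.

0.0415

I_{0,0} (trapezoid, 1 panel, h=2.6000): -0.279605
I_{1,0} (trapezoid, 2 panels, h=1.3000): 0.012739
I_{2,0} (trapezoid, 4 panels, h=0.6500): 0.037541
I_{1,1} = 0.012739 + (0.012739 − (-0.279605))/3 = 0.110187
I_{2,1} = 0.037541 + (0.037541 − 0.012739)/3 = 0.045808
I_{2,2} = 0.045808 + (0.045808 − 0.110187)/15 = 0.041516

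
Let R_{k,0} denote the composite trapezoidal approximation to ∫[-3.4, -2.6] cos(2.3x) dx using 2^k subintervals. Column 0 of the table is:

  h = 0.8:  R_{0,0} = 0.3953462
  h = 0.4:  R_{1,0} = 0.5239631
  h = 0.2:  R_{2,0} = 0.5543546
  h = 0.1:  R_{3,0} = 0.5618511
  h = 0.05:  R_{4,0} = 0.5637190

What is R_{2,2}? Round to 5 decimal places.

0.56433

R_{1,1} = 0.5239631 + (0.5239631 − 0.3953462)/3 = 0.5668354
R_{2,1} = (4·0.5543546 − 0.5239631) / 3 = 0.5644851
R_{2,2} = (16·0.5644851 − 0.5668354) / 15 = 0.5643284
(Column j=1 coincides with Simpson's rule on the same nodes.)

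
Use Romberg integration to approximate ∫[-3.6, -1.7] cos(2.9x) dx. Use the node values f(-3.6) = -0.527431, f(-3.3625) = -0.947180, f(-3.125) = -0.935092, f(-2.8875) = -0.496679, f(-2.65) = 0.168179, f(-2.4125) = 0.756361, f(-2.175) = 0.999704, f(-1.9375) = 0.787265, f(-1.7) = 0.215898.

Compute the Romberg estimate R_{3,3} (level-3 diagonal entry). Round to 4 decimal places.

R_{0,0} (trapezoid, 1 panel, h=1.9000): -0.295956
R_{1,0} (trapezoid, 2 panels, h=0.9500): 0.011792
R_{2,0} (trapezoid, 4 panels, h=0.4750): 0.036587
R_{3,0} (trapezoid, 8 panels, h=0.2375): 0.041988
R_{1,1} = 0.011792 + (0.011792 − (-0.295956))/3 = 0.114375
R_{2,1} = 0.036587 + (0.036587 − 0.011792)/3 = 0.044852
R_{3,1} = 0.041988 + (0.041988 − 0.036587)/3 = 0.043788
R_{2,2} = 0.044852 + (0.044852 − 0.114375)/15 = 0.040217
R_{3,2} = 0.043788 + (0.043788 − 0.044852)/15 = 0.043717
R_{3,3} = 0.043717 + (0.043717 − 0.040217)/63 = 0.043773

0.0438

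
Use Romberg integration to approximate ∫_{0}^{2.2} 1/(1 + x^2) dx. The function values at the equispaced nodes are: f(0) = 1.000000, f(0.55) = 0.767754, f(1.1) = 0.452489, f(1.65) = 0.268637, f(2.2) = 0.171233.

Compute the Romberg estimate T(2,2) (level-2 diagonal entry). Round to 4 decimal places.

1.1438

T(0,0) (trapezoid, 1 panel, h=2.2000): 1.288356
T(1,0) (trapezoid, 2 panels, h=1.1000): 1.141916
T(2,0) (trapezoid, 4 panels, h=0.5500): 1.140973
T(1,1) = 1.141916 + (1.141916 − 1.288356)/3 = 1.093103
T(2,1) = 1.140973 + (1.140973 − 1.141916)/3 = 1.140659
T(2,2) = 1.140659 + (1.140659 − 1.093103)/15 = 1.143829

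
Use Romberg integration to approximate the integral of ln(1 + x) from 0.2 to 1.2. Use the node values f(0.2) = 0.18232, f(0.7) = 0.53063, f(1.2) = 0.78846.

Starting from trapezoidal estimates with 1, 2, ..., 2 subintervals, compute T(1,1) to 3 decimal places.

0.516

T(0,0) (trapezoid, 1 panel, h=1.0000): 0.48539
T(1,0) (trapezoid, 2 panels, h=0.5000): 0.50801
T(1,1) = 0.50801 + (0.50801 − 0.48539)/3 = 0.51555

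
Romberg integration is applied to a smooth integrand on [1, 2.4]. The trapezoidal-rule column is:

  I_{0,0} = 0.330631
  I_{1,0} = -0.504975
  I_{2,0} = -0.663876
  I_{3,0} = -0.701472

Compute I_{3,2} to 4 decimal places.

I_{2,1} = (4·(-0.663876) − (-0.504975)) / 3 = -0.716843
I_{3,1} = (4·(-0.701472) − (-0.663876)) / 3 = -0.714004
I_{3,2} = -0.714004 + (-0.714004 − (-0.716843))/15 = -0.713815

-0.7138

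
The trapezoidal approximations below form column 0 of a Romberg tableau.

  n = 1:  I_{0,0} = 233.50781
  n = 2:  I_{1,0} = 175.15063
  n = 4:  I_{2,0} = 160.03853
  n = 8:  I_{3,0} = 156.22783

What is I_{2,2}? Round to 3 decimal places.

I_{1,1} = (4·175.15063 − 233.50781) / 3 = 155.69824
I_{2,1} = 160.03853 + (160.03853 − 175.15063)/3 = 155.00116
I_{2,2} = (16·155.00116 − 155.69824) / 15 = 154.95469

154.955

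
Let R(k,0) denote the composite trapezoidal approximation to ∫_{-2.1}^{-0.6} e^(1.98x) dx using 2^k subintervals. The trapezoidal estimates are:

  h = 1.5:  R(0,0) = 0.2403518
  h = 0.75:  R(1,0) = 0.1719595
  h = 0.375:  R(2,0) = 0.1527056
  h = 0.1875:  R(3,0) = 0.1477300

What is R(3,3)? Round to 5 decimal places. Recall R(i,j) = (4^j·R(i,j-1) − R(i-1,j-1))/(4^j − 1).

R(1,1) = 0.1719595 + (0.1719595 − 0.2403518)/3 = 0.1491621
R(2,1) = 0.1527056 + (0.1527056 − 0.1719595)/3 = 0.1462876
R(3,1) = (4·0.1477300 − 0.1527056) / 3 = 0.1460715
R(2,2) = (16·0.1462876 − 0.1491621) / 15 = 0.1460960
R(3,2) = (16·0.1460715 − 0.1462876) / 15 = 0.1460571
R(3,3) = 0.1460571 + (0.1460571 − 0.1460960)/63 = 0.1460565

0.14606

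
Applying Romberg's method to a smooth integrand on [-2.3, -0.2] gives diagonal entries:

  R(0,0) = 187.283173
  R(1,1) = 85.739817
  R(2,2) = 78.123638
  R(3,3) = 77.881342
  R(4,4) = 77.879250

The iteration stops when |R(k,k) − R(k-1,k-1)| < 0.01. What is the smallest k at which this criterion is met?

|R(1,1) − R(0,0)| = 101.543356 ≥ 0.01
|R(2,2) − R(1,1)| = 7.616179 ≥ 0.01
|R(3,3) − R(2,2)| = 0.242296 ≥ 0.01
|R(4,4) − R(3,3)| = 0.002092 < 0.01

k = 4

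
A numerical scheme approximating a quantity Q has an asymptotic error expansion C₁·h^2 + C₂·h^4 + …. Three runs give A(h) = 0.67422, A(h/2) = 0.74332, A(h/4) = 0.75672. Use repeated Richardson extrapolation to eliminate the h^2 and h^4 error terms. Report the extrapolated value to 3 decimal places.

First eliminate the h^2 term (factor 2^2 = 4):
  B₁ = (4·0.74332 − 0.67422)/3 = 0.76635
  B₂ = (4·0.75672 − 0.74332)/3 = 0.76119
Then eliminate the h^4 term (factor 2^4 = 16):
  (16·0.76119 − 0.76635)/15 = 0.76085

0.761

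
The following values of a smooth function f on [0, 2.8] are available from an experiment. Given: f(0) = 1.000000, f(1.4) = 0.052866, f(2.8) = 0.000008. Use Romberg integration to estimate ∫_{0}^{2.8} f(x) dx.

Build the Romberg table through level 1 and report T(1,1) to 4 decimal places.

T(0,0) (trapezoid, 1 panel, h=2.8000): 1.400011
T(1,0) (trapezoid, 2 panels, h=1.4000): 0.774018
T(1,1) = 0.774018 + (0.774018 − 1.400011)/3 = 0.565354

0.5654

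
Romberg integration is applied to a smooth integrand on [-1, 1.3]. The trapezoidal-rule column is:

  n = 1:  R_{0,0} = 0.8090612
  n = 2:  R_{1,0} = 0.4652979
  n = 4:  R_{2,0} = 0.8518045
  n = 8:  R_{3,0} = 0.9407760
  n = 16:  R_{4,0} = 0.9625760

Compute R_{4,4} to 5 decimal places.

0.96981

R_{1,1} = 0.4652979 + (0.4652979 − 0.8090612)/3 = 0.3507101
R_{2,1} = (4·0.8518045 − 0.4652979) / 3 = 0.9806400
R_{3,1} = 0.9407760 + (0.9407760 − 0.8518045)/3 = 0.9704332
R_{4,1} = (4·0.9625760 − 0.9407760) / 3 = 0.9698427
R_{2,2} = 0.9806400 + (0.9806400 − 0.3507101)/15 = 1.0226353
R_{3,2} = (16·0.9704332 − 0.9806400) / 15 = 0.9697527
R_{4,2} = 0.9698427 + (0.9698427 − 0.9704332)/15 = 0.9698033
R_{3,3} = 0.9697527 + (0.9697527 − 1.0226353)/63 = 0.9689133
R_{4,3} = (64·0.9698033 − 0.9697527) / 63 = 0.9698041
R_{4,4} = 0.9698041 + (0.9698041 − 0.9689133)/255 = 0.9698076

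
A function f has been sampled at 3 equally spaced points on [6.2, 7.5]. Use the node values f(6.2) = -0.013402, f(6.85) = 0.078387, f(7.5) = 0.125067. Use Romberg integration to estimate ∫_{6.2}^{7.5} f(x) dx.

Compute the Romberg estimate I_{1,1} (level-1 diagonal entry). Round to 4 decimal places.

0.0921

I_{0,0} (trapezoid, 1 panel, h=1.3000): 0.072582
I_{1,0} (trapezoid, 2 panels, h=0.6500): 0.087243
I_{1,1} = 0.087243 + (0.087243 − 0.072582)/3 = 0.092130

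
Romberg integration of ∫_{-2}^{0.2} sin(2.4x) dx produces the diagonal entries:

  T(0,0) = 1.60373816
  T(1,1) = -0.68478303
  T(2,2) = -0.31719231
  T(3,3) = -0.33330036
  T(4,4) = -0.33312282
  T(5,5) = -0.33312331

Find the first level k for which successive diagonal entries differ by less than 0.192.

|T(1,1) − T(0,0)| = 2.28852119 ≥ 0.192
|T(2,2) − T(1,1)| = 0.36759072 ≥ 0.192
|T(3,3) − T(2,2)| = 0.01610805 < 0.192

k = 3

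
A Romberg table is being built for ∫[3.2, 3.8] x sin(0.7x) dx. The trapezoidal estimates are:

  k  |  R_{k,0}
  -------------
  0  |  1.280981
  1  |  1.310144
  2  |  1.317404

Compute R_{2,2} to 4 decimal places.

1.3198

R_{1,1} = (4·1.310144 − 1.280981) / 3 = 1.319865
R_{2,1} = (4·1.317404 − 1.310144) / 3 = 1.319824
R_{2,2} = 1.319824 + (1.319824 − 1.319865)/15 = 1.319821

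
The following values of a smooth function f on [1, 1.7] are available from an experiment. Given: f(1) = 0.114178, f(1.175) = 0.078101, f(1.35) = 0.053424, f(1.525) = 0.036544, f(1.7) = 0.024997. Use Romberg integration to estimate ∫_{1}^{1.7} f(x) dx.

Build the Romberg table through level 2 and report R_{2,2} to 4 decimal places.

0.0411

R_{0,0} (trapezoid, 1 panel, h=0.7000): 0.048711
R_{1,0} (trapezoid, 2 panels, h=0.3500): 0.043054
R_{2,0} (trapezoid, 4 panels, h=0.1750): 0.041590
R_{1,1} = 0.043054 + (0.043054 − 0.048711)/3 = 0.041168
R_{2,1} = 0.041590 + (0.041590 − 0.043054)/3 = 0.041102
R_{2,2} = 0.041102 + (0.041102 − 0.041168)/15 = 0.041098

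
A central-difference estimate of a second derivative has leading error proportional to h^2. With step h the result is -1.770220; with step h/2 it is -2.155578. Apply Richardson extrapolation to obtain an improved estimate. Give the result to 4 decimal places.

Extrapolated value = (4·A(h/2) − A(h)) / (4 − 1)
= (4·(-2.155578) − (-1.770220)) / 3
= -6.852092 / 3 = -2.284031

-2.2840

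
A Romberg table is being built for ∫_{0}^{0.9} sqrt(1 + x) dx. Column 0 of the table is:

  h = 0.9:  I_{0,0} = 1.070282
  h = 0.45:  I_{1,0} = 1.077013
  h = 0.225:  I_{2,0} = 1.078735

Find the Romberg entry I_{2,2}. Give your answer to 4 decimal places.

1.0793

I_{1,1} = (4·1.077013 − 1.070282) / 3 = 1.079257
I_{2,1} = 1.078735 + (1.078735 − 1.077013)/3 = 1.079309
I_{2,2} = 1.079309 + (1.079309 − 1.079257)/15 = 1.079312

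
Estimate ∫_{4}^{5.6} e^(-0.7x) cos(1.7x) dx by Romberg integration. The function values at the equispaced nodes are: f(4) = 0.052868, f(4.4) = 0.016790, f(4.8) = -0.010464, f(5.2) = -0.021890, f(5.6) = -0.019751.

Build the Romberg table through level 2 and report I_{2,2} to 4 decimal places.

I_{0,0} (trapezoid, 1 panel, h=1.6000): 0.026494
I_{1,0} (trapezoid, 2 panels, h=0.8000): 0.004876
I_{2,0} (trapezoid, 4 panels, h=0.4000): 0.000398
I_{1,1} = 0.004876 + (0.004876 − 0.026494)/3 = -0.002330
I_{2,1} = 0.000398 + (0.000398 − 0.004876)/3 = -0.001095
I_{2,2} = -0.001095 + (-0.001095 − (-0.002330))/15 = -0.001013

-0.0010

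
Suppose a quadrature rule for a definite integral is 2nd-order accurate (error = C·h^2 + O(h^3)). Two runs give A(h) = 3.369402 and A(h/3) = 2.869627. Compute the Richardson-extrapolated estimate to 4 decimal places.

Extrapolated value = (9·A(h/3) − A(h)) / (9 − 1)
= (9·2.869627 − 3.369402) / 8
= 22.457241 / 8 = 2.807155

2.8072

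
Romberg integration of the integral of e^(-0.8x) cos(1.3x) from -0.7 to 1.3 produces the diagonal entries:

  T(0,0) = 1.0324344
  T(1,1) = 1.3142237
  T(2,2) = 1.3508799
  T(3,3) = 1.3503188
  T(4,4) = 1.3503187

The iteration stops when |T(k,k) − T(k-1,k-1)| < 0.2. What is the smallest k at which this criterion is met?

|T(1,1) − T(0,0)| = 0.2817893 ≥ 0.2
|T(2,2) − T(1,1)| = 0.0366562 < 0.2

k = 2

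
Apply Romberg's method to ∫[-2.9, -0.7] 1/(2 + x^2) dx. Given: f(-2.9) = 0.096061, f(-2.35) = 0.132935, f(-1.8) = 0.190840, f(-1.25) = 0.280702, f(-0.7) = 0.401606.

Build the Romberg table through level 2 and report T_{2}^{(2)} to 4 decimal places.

T_{0}^{(0)} (trapezoid, 1 panel, h=2.2000): 0.547434
T_{1}^{(0)} (trapezoid, 2 panels, h=1.1000): 0.483641
T_{2}^{(0)} (trapezoid, 4 panels, h=0.5500): 0.469321
T_{1}^{(1)} = 0.483641 + (0.483641 − 0.547434)/3 = 0.462377
T_{2}^{(1)} = 0.469321 + (0.469321 − 0.483641)/3 = 0.464548
T_{2}^{(2)} = 0.464548 + (0.464548 − 0.462377)/15 = 0.464693

0.4647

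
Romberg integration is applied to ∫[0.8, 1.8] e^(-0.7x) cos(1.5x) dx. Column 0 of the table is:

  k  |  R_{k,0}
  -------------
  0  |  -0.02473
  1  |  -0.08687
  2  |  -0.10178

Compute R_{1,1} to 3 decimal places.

R_{1,1} = (4·(-0.08687) − (-0.02473)) / 3 = -0.10758
(Column j=1 coincides with Simpson's rule on the same nodes.)

-0.108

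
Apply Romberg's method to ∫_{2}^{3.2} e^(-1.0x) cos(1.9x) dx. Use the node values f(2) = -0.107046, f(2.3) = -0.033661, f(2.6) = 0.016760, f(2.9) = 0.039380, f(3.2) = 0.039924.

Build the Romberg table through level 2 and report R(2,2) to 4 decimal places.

-0.0011

R(0,0) (trapezoid, 1 panel, h=1.2000): -0.040273
R(1,0) (trapezoid, 2 panels, h=0.6000): -0.010081
R(2,0) (trapezoid, 4 panels, h=0.3000): -0.003325
R(1,1) = -0.010081 + (-0.010081 − (-0.040273))/3 = -0.000017
R(2,1) = -0.003325 + (-0.003325 − (-0.010081))/3 = -0.001073
R(2,2) = -0.001073 + (-0.001073 − (-0.000017))/15 = -0.001143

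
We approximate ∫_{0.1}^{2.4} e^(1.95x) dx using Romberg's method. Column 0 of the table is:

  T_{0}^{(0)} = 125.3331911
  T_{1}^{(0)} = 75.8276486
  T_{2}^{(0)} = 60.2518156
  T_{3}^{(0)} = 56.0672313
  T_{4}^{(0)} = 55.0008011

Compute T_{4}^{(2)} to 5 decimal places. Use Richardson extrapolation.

54.64352

Richardson extrapolation on the trapezoidal column (denominator 4−1=3):
T_{3}^{(1)} = (4·56.0672313 − 60.2518156) / 3 = 54.6723699
T_{4}^{(1)} = (4·55.0008011 − 56.0672313) / 3 = 54.6453244
T_{4}^{(2)} = (16·54.6453244 − 54.6723699) / 15 = 54.6435214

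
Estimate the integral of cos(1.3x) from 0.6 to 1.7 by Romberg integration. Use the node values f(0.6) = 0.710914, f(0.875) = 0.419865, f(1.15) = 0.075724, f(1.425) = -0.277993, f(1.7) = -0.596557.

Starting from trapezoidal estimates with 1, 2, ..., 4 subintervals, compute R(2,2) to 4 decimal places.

0.0764

R(0,0) (trapezoid, 1 panel, h=1.1000): 0.062896
R(1,0) (trapezoid, 2 panels, h=0.5500): 0.073096
R(2,0) (trapezoid, 4 panels, h=0.2750): 0.075563
R(1,1) = 0.073096 + (0.073096 − 0.062896)/3 = 0.076496
R(2,1) = 0.075563 + (0.075563 − 0.073096)/3 = 0.076385
R(2,2) = 0.076385 + (0.076385 − 0.076496)/15 = 0.076378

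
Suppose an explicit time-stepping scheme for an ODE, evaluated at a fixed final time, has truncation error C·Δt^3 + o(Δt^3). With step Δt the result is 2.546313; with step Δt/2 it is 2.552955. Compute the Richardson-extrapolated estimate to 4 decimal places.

2.5539

The leading error scales as Δt^3; refining by a factor of 2 reduces it by 2^3 = 8.
Extrapolated value = (8·A(Δt/2) − A(Δt)) / (8 − 1)
= (8·2.552955 − 2.546313) / 7
= 17.877327 / 7 = 2.553904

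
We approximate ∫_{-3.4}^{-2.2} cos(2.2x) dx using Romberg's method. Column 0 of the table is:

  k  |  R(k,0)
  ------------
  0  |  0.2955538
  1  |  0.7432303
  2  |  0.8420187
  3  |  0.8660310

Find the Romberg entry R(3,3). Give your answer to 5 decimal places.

0.87398

R(1,1) = (4·0.7432303 − 0.2955538) / 3 = 0.8924558
R(2,1) = 0.8420187 + (0.8420187 − 0.7432303)/3 = 0.8749482
R(3,1) = (4·0.8660310 − 0.8420187) / 3 = 0.8740351
R(2,2) = 0.8749482 + (0.8749482 − 0.8924558)/15 = 0.8737810
R(3,2) = (16·0.8740351 − 0.8749482) / 15 = 0.8739742
R(3,3) = (64·0.8739742 − 0.8737810) / 63 = 0.8739773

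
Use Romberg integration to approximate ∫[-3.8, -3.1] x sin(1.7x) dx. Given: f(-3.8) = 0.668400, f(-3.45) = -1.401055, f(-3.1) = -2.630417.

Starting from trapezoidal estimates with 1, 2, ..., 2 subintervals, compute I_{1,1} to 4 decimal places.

-0.8827

I_{0,0} (trapezoid, 1 panel, h=0.7000): -0.686706
I_{1,0} (trapezoid, 2 panels, h=0.3500): -0.833722
I_{1,1} = -0.833722 + (-0.833722 − (-0.686706))/3 = -0.882727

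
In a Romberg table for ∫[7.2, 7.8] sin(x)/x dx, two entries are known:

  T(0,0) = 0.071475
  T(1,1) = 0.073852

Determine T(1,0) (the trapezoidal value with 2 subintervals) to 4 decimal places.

0.0733

From T(1,1) = (4·T(1,0) − T(0,0))/3, solve for T(1,0):
4·T(1,0) = 3·0.073852 + 0.071475 = 0.293031
T(1,0) = 0.073258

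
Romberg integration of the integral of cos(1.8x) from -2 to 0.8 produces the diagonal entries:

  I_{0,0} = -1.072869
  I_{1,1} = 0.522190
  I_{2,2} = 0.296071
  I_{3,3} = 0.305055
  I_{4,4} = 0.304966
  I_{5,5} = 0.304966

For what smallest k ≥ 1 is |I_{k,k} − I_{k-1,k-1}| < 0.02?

k = 3

|I_{1,1} − I_{0,0}| = 1.595059 ≥ 0.02
|I_{2,2} − I_{1,1}| = 0.226119 ≥ 0.02
|I_{3,3} − I_{2,2}| = 0.008984 < 0.02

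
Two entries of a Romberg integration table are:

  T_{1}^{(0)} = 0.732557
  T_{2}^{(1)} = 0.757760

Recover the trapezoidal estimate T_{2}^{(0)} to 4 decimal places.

From T_{2}^{(1)} = (4·T_{2}^{(0)} − T_{1}^{(0)})/3, solve for T_{2}^{(0)}:
4·T_{2}^{(0)} = 3·0.757760 + 0.732557 = 3.005837
T_{2}^{(0)} = 0.751459

0.7515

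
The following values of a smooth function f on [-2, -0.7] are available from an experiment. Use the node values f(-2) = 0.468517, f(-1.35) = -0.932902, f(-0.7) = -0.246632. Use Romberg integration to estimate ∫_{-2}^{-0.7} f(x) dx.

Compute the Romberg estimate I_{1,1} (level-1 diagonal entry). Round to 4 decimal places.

-0.7604

I_{0,0} (trapezoid, 1 panel, h=1.3000): 0.144225
I_{1,0} (trapezoid, 2 panels, h=0.6500): -0.534274
I_{1,1} = -0.534274 + (-0.534274 − 0.144225)/3 = -0.760440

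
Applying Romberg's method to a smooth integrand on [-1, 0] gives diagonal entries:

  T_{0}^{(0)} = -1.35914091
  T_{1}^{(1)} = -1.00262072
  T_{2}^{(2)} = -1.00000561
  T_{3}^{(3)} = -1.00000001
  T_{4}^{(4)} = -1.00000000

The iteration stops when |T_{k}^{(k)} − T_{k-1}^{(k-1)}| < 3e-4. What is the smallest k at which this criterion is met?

k = 3

|T_{1}^{(1)} − T_{0}^{(0)}| = 0.35652019 ≥ 3e-4
|T_{2}^{(2)} − T_{1}^{(1)}| = 0.00261511 ≥ 3e-4
|T_{3}^{(3)} − T_{2}^{(2)}| = 0.00000560 < 3e-4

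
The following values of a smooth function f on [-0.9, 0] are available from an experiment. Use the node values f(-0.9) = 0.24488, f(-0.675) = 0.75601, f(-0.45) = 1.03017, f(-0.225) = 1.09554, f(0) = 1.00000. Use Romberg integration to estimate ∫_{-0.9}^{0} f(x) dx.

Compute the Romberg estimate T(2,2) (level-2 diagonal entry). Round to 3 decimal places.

0.803

T(0,0) (trapezoid, 1 panel, h=0.9000): 0.56020
T(1,0) (trapezoid, 2 panels, h=0.4500): 0.74367
T(2,0) (trapezoid, 4 panels, h=0.2250): 0.78844
T(1,1) = 0.74367 + (0.74367 − 0.56020)/3 = 0.80483
T(2,1) = 0.78844 + (0.78844 − 0.74367)/3 = 0.80336
T(2,2) = 0.80336 + (0.80336 − 0.80483)/15 = 0.80326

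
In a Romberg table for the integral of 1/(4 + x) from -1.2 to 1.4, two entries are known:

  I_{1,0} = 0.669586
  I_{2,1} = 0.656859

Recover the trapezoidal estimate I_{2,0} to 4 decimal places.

0.6600

From I_{2,1} = (4·I_{2,0} − I_{1,0})/3, solve for I_{2,0}:
4·I_{2,0} = 3·0.656859 + 0.669586 = 2.640163
I_{2,0} = 0.660041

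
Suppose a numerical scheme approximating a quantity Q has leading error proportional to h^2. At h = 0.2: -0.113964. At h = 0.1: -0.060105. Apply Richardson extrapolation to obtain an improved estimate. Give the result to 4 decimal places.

-0.0422

The leading error scales as h^2; refining by a factor of 2 reduces it by 2^2 = 4.
Extrapolated value = (4·A(h/2) − A(h)) / (4 − 1)
= (4·(-0.060105) − (-0.113964)) / 3
= -0.126456 / 3 = -0.042152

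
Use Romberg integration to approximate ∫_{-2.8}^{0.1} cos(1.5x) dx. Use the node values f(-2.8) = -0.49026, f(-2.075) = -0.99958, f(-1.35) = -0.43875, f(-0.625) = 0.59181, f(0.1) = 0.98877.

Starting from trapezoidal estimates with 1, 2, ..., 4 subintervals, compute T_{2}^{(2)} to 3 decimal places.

T_{0}^{(0)} (trapezoid, 1 panel, h=2.9000): 0.72284
T_{1}^{(0)} (trapezoid, 2 panels, h=1.4500): -0.27477
T_{2}^{(0)} (trapezoid, 4 panels, h=0.7250): -0.43302
T_{1}^{(1)} = -0.27477 + (-0.27477 − 0.72284)/3 = -0.60731
T_{2}^{(1)} = -0.43302 + (-0.43302 − (-0.27477))/3 = -0.48577
T_{2}^{(2)} = -0.48577 + (-0.48577 − (-0.60731))/15 = -0.47767

-0.478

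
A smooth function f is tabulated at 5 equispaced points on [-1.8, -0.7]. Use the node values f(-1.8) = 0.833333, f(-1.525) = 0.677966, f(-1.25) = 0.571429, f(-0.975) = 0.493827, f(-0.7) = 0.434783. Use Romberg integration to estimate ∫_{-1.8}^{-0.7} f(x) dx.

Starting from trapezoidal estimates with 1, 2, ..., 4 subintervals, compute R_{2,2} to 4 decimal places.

R_{0,0} (trapezoid, 1 panel, h=1.1000): 0.697464
R_{1,0} (trapezoid, 2 panels, h=0.5500): 0.663018
R_{2,0} (trapezoid, 4 panels, h=0.2750): 0.653752
R_{1,1} = 0.663018 + (0.663018 − 0.697464)/3 = 0.651536
R_{2,1} = 0.653752 + (0.653752 − 0.663018)/3 = 0.650663
R_{2,2} = 0.650663 + (0.650663 − 0.651536)/15 = 0.650605

0.6506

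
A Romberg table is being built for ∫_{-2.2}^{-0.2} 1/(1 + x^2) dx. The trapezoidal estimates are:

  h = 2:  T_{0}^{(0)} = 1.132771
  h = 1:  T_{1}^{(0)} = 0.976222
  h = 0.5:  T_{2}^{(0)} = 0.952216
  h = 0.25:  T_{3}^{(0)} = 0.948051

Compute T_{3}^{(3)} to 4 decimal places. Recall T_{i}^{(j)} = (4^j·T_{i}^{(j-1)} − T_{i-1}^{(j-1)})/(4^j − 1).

0.9468

T_{1}^{(1)} = 0.976222 + (0.976222 − 1.132771)/3 = 0.924039
T_{2}^{(1)} = 0.952216 + (0.952216 − 0.976222)/3 = 0.944214
T_{3}^{(1)} = (4·0.948051 − 0.952216) / 3 = 0.946663
T_{2}^{(2)} = (16·0.944214 − 0.924039) / 15 = 0.945559
T_{3}^{(2)} = 0.946663 + (0.946663 − 0.944214)/15 = 0.946826
T_{3}^{(3)} = (64·0.946826 − 0.945559) / 63 = 0.946846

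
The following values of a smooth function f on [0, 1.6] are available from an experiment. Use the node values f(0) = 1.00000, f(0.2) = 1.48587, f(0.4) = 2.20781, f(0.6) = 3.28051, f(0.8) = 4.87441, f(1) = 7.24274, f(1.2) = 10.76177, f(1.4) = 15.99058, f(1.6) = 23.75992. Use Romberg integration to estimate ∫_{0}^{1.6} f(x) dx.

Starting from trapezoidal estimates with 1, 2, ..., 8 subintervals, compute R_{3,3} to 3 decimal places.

11.495

R_{0,0} (trapezoid, 1 panel, h=1.6000): 19.80794
R_{1,0} (trapezoid, 2 panels, h=0.8000): 13.80350
R_{2,0} (trapezoid, 4 panels, h=0.4000): 12.08958
R_{3,0} (trapezoid, 8 panels, h=0.2000): 11.64473
R_{1,1} = 13.80350 + (13.80350 − 19.80794)/3 = 11.80202
R_{2,1} = 12.08958 + (12.08958 − 13.80350)/3 = 11.51827
R_{3,1} = 11.64473 + (11.64473 − 12.08958)/3 = 11.49645
R_{2,2} = 11.51827 + (11.51827 − 11.80202)/15 = 11.49935
R_{3,2} = 11.49645 + (11.49645 − 11.51827)/15 = 11.49500
R_{3,3} = 11.49500 + (11.49500 − 11.49935)/63 = 11.49493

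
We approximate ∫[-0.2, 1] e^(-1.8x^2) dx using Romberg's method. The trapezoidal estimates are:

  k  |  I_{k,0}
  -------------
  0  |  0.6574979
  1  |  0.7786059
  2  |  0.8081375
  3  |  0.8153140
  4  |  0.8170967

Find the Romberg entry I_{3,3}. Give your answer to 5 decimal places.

Richardson extrapolation on the trapezoidal column (denominator 4−1=3):
I_{1,1} = (4·0.7786059 − 0.6574979) / 3 = 0.8189752
I_{2,1} = 0.8081375 + (0.8081375 − 0.7786059)/3 = 0.8179814
I_{3,1} = 0.8153140 + (0.8153140 − 0.8081375)/3 = 0.8177062
I_{2,2} = (16·0.8179814 − 0.8189752) / 15 = 0.8179151
I_{3,2} = 0.8177062 + (0.8177062 − 0.8179814)/15 = 0.8176879
I_{3,3} = 0.8176879 + (0.8176879 − 0.8179151)/63 = 0.8176843
(Column j=1 coincides with Simpson's rule on the same nodes.)

0.81768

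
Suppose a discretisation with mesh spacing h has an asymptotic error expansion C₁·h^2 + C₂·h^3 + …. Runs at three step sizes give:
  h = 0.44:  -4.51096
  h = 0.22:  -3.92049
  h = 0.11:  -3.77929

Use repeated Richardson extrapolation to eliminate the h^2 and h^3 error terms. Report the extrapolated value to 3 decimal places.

First eliminate the h^2 term (factor 2^2 = 4):
  B₁ = (4·(-3.92049) − (-4.51096))/3 = -3.72367
  B₂ = (4·(-3.77929) − (-3.92049))/3 = -3.73222
Then eliminate the h^3 term (factor 2^3 = 8):
  (8·(-3.73222) − (-3.72367))/7 = -3.73344

-3.733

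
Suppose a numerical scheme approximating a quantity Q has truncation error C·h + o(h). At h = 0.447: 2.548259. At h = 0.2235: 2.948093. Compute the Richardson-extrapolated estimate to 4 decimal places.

Extrapolated value = (2·A(h/2) − A(h)) / (2 − 1)
= (2·2.948093 − 2.548259) / 1
= 3.347927 / 1 = 3.347927

3.3479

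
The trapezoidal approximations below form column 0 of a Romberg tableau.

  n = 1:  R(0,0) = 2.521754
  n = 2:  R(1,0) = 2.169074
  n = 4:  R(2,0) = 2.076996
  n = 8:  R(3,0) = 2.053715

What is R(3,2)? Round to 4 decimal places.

Richardson extrapolation on the trapezoidal column (denominator 4−1=3):
R(2,1) = 2.076996 + (2.076996 − 2.169074)/3 = 2.046303
R(3,1) = (4·2.053715 − 2.076996) / 3 = 2.045955
R(3,2) = (16·2.045955 − 2.046303) / 15 = 2.045932

2.0459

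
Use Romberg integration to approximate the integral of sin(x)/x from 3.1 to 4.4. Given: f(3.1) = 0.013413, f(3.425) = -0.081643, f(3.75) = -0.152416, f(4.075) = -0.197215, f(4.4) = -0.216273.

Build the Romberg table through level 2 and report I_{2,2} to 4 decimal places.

I_{0,0} (trapezoid, 1 panel, h=1.3000): -0.131859
I_{1,0} (trapezoid, 2 panels, h=0.6500): -0.165000
I_{2,0} (trapezoid, 4 panels, h=0.3250): -0.173129
I_{1,1} = -0.165000 + (-0.165000 − (-0.131859))/3 = -0.176047
I_{2,1} = -0.173129 + (-0.173129 − (-0.165000))/3 = -0.175839
I_{2,2} = -0.175839 + (-0.175839 − (-0.176047))/15 = -0.175825

-0.1758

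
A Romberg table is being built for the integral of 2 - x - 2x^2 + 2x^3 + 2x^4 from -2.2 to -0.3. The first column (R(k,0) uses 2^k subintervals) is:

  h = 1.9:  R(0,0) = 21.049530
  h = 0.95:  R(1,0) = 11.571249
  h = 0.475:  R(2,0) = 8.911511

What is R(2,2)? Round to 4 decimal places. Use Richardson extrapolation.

7.9991

Richardson extrapolation on the trapezoidal column (denominator 4−1=3):
R(1,1) = (4·11.571249 − 21.049530) / 3 = 8.411822
R(2,1) = 8.911511 + (8.911511 − 11.571249)/3 = 8.024932
R(2,2) = 8.024932 + (8.024932 − 8.411822)/15 = 7.999139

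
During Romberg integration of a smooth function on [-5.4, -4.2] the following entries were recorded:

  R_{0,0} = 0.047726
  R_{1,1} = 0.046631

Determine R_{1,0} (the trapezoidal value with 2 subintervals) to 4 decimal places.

0.0469

From R_{1,1} = (4·R_{1,0} − R_{0,0})/3, solve for R_{1,0}:
4·R_{1,0} = 3·0.046631 + 0.047726 = 0.187619
R_{1,0} = 0.046905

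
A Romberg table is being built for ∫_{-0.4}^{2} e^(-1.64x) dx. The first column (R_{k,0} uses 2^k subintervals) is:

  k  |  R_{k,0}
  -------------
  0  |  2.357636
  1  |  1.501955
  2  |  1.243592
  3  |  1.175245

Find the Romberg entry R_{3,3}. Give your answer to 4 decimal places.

1.1521

Richardson extrapolation on the trapezoidal column (denominator 4−1=3):
R_{1,1} = 1.501955 + (1.501955 − 2.357636)/3 = 1.216728
R_{2,1} = (4·1.243592 − 1.501955) / 3 = 1.157471
R_{3,1} = 1.175245 + (1.175245 − 1.243592)/3 = 1.152463
R_{2,2} = 1.157471 + (1.157471 − 1.216728)/15 = 1.153521
R_{3,2} = (16·1.152463 − 1.157471) / 15 = 1.152129
R_{3,3} = 1.152129 + (1.152129 − 1.153521)/63 = 1.152107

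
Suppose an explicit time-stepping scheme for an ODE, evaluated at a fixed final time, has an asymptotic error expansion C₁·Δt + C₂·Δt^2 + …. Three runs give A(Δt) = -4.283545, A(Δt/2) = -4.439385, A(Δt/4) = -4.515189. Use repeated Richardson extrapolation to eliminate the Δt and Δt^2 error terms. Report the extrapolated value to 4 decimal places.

First eliminate the Δt term (factor 2^1 = 2):
  B₁ = (2·(-4.439385) − (-4.283545))/1 = -4.595225
  B₂ = (2·(-4.515189) − (-4.439385))/1 = -4.590993
Then eliminate the Δt^2 term (factor 2^2 = 4):
  (4·(-4.590993) − (-4.595225))/3 = -4.589582

-4.5896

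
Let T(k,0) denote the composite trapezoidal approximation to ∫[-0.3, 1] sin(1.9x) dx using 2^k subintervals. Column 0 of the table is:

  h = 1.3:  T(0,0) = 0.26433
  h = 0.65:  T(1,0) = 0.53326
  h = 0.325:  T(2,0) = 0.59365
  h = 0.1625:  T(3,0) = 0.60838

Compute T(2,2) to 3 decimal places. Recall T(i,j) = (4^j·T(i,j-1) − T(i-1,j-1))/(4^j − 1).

0.613

Richardson extrapolation on the trapezoidal column (denominator 4−1=3):
T(1,1) = (4·0.53326 − 0.26433) / 3 = 0.62290
T(2,1) = (4·0.59365 − 0.53326) / 3 = 0.61378
T(2,2) = 0.61378 + (0.61378 − 0.62290)/15 = 0.61317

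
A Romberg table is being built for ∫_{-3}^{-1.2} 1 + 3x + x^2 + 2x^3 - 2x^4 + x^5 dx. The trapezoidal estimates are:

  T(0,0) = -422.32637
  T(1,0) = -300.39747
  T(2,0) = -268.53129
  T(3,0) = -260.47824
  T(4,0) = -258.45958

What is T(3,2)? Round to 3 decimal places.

T(2,1) = -268.53129 + (-268.53129 − (-300.39747))/3 = -257.90923
T(3,1) = -260.47824 + (-260.47824 − (-268.53129))/3 = -257.79389
T(3,2) = -257.79389 + (-257.79389 − (-257.90923))/15 = -257.78620

-257.786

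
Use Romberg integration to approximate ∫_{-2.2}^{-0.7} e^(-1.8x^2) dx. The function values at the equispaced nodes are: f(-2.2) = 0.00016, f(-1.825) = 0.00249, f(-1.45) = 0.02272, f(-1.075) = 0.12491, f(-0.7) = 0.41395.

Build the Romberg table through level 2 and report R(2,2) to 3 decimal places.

0.121

R(0,0) (trapezoid, 1 panel, h=1.5000): 0.31058
R(1,0) (trapezoid, 2 panels, h=0.7500): 0.17233
R(2,0) (trapezoid, 4 panels, h=0.3750): 0.13394
R(1,1) = 0.17233 + (0.17233 − 0.31058)/3 = 0.12625
R(2,1) = 0.13394 + (0.13394 − 0.17233)/3 = 0.12114
R(2,2) = 0.12114 + (0.12114 − 0.12625)/15 = 0.12080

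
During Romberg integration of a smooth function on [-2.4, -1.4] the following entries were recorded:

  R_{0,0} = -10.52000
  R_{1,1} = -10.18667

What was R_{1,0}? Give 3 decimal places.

-10.270

From R_{1,1} = (4·R_{1,0} − R_{0,0})/3, solve for R_{1,0}:
4·R_{1,0} = 3·(-10.18667) + (-10.52000) = -41.08001
R_{1,0} = -10.27000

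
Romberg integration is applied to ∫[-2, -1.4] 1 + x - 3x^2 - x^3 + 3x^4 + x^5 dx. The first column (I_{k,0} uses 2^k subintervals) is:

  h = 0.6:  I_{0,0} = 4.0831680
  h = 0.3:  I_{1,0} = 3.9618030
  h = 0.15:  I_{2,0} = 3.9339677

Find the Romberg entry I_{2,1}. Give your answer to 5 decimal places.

Richardson extrapolation on the trapezoidal column (denominator 4−1=3):
I_{2,1} = 3.9339677 + (3.9339677 − 3.9618030)/3 = 3.9246893

3.92469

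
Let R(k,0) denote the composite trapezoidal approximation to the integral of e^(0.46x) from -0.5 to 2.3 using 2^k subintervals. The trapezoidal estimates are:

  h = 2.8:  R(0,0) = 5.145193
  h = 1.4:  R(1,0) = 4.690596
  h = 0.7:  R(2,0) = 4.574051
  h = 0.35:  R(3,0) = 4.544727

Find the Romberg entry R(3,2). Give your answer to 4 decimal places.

Richardson extrapolation on the trapezoidal column (denominator 4−1=3):
R(2,1) = (4·4.574051 − 4.690596) / 3 = 4.535203
R(3,1) = 4.544727 + (4.544727 − 4.574051)/3 = 4.534952
R(3,2) = 4.534952 + (4.534952 − 4.535203)/15 = 4.534935

4.5349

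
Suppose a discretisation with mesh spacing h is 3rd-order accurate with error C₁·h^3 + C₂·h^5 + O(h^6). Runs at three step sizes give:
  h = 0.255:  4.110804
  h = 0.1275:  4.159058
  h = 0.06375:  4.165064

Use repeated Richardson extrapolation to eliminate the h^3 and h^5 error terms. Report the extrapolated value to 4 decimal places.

4.1659

First eliminate the h^3 term (factor 2^3 = 8):
  B₁ = (8·4.159058 − 4.110804)/7 = 4.165951
  B₂ = (8·4.165064 − 4.159058)/7 = 4.165922
Then eliminate the h^5 term (factor 2^5 = 32):
  (32·4.165922 − 4.165951)/31 = 4.165921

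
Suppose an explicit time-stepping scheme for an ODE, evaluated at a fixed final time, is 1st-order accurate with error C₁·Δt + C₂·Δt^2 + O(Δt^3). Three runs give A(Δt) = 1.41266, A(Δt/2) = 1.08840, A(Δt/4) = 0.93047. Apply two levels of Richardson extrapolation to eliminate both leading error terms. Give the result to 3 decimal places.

First eliminate the Δt term (factor 2^1 = 2):
  B₁ = (2·1.08840 − 1.41266)/1 = 0.76414
  B₂ = (2·0.93047 − 1.08840)/1 = 0.77254
Then eliminate the Δt^2 term (factor 2^2 = 4):
  (4·0.77254 − 0.76414)/3 = 0.77534

0.775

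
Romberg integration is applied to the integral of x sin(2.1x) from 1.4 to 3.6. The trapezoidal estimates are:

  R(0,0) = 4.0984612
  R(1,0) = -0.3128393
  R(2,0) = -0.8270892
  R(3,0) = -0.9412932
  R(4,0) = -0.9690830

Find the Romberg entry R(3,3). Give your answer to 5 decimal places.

Richardson extrapolation on the trapezoidal column (denominator 4−1=3):
R(1,1) = (4·(-0.3128393) − 4.0984612) / 3 = -1.7832728
R(2,1) = (4·(-0.8270892) − (-0.3128393)) / 3 = -0.9985058
R(3,1) = -0.9412932 + (-0.9412932 − (-0.8270892))/3 = -0.9793612
R(2,2) = -0.9985058 + (-0.9985058 − (-1.7832728))/15 = -0.9461880
R(3,2) = -0.9793612 + (-0.9793612 − (-0.9985058))/15 = -0.9780849
R(3,3) = (64·(-0.9780849) − (-0.9461880)) / 63 = -0.9785912

-0.97859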